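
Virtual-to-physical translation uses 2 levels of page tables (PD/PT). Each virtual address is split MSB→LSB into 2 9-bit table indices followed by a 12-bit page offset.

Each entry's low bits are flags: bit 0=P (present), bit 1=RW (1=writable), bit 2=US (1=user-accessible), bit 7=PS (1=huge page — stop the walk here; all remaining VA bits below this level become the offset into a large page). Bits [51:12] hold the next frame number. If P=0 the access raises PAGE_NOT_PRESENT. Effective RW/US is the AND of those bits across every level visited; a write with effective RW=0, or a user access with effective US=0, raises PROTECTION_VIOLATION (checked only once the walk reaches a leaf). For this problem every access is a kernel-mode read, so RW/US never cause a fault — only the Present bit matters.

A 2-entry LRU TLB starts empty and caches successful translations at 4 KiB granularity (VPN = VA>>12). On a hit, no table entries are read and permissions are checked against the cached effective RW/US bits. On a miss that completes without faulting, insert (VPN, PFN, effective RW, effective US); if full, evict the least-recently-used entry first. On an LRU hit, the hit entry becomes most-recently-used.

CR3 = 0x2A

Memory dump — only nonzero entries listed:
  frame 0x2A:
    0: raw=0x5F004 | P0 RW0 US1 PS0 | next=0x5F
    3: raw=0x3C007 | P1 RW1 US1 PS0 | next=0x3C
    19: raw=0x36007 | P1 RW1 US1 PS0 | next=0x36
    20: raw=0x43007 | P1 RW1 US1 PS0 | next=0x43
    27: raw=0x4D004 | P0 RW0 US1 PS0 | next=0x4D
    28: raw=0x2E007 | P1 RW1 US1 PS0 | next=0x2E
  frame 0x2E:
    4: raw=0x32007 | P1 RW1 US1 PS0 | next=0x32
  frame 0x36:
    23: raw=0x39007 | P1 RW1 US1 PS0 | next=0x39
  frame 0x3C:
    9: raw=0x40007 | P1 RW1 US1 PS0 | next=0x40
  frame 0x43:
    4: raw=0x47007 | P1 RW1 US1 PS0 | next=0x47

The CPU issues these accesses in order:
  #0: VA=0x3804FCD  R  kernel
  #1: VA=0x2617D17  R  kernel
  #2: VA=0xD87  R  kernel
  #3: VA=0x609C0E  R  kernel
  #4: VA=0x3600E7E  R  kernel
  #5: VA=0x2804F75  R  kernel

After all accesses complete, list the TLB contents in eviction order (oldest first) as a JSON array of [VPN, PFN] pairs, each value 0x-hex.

Walk each access:
#0 VA=0x3804FCD (r,kernel):
  [0] read 0x2A idx=28: raw=0x2E007 flags P=1 W=1 U=1 S=0
  [1] read 0x2E idx=4: raw=0x32007 flags P=1 W=1 U=1 S=0
  ⇒ phys 0x32FCD  [2 reads]
#1 VA=0x2617D17 (r,kernel):
  [0] read 0x2A idx=19: raw=0x36007 flags P=1 W=1 U=1 S=0
  [1] read 0x36 idx=23: raw=0x39007 flags P=1 W=1 U=1 S=0
  ⇒ phys 0x39D17  [2 reads]
#2 VA=0xD87 (r,kernel):
  [0] read 0x2A idx=0: raw=0x5F004 flags P=0 W=0 U=1 S=0
  ✗ PAGE_NOT_PRESENT  [1 reads]
#3 VA=0x609C0E (r,kernel):
  [0] read 0x2A idx=3: raw=0x3C007 flags P=1 W=1 U=1 S=0
  [1] read 0x3C idx=9: raw=0x40007 flags P=1 W=1 U=1 S=0
  ⇒ phys 0x40C0E  [2 reads]
#4 VA=0x3600E7E (r,kernel):
  [0] read 0x2A idx=27: raw=0x4D004 flags P=0 W=0 U=1 S=0
  ✗ PAGE_NOT_PRESENT  [1 reads]
#5 VA=0x2804F75 (r,kernel):
  [0] read 0x2A idx=20: raw=0x43007 flags P=1 W=1 U=1 S=0
  [1] read 0x43 idx=4: raw=0x47007 flags P=1 W=1 U=1 S=0
  ⇒ phys 0x47F75  [2 reads]

TLB: [["0x609", "0x40"], ["0x2804", "0x47"]]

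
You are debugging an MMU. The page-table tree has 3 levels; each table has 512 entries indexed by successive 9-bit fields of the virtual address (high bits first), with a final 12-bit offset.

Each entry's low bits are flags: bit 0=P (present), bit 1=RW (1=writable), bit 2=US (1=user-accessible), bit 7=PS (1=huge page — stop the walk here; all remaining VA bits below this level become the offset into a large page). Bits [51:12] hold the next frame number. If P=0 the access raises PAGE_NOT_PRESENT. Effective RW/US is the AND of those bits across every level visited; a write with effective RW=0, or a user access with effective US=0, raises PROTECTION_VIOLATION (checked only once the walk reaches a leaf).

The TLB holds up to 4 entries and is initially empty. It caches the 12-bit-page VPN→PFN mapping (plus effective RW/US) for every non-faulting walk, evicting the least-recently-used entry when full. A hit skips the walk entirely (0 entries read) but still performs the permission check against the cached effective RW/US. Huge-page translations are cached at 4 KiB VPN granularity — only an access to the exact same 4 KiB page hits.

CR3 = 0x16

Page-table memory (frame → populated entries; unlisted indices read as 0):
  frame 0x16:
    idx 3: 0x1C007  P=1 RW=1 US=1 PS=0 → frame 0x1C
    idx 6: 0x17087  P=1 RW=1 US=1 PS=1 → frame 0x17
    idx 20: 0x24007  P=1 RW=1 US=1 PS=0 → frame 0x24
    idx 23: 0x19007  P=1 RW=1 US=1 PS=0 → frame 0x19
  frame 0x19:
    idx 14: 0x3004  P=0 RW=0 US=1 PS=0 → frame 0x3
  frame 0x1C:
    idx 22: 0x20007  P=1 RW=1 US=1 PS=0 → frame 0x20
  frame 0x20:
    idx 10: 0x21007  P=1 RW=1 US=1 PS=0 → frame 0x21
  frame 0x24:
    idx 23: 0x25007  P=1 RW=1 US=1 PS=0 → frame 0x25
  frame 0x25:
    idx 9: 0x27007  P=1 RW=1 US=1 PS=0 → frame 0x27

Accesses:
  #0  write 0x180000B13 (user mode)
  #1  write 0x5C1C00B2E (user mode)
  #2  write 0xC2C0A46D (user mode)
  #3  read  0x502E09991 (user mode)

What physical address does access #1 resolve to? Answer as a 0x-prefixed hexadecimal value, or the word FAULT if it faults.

Per-access translation:
#0 VA=0x180000B13 (w,user):
  L0 @0x16[6] → 0x17087  P=1,RW=1,US=1,PS=1
  ✓ 0x17B13 (huge @L0)  — 1 lookups
#1 VA=0x5C1C00B2E (w,user):
  L0 @0x16[23] → 0x19007  P=1,RW=1,US=1,PS=0
  L1 @0x19[14] → 0x3004  P=0,RW=0,US=1,PS=0
  → PAGE_NOT_PRESENT  (2 entries read)
#2 VA=0xC2C0A46D (w,user):
  L0 @0x16[3] → 0x1C007  P=1,RW=1,US=1,PS=0
  L1 @0x1C[22] → 0x20007  P=1,RW=1,US=1,PS=0
  L2 @0x20[10] → 0x21007  P=1,RW=1,US=1,PS=0
  ✓ 0x2146D  — 3 lookups
#3 VA=0x502E09991 (r,user):
  L0 @0x16[20] → 0x24007  P=1,RW=1,US=1,PS=0
  L1 @0x24[23] → 0x25007  P=1,RW=1,US=1,PS=0
  L2 @0x25[9] → 0x27007  P=1,RW=1,US=1,PS=0
  ✓ 0x27991  — 3 lookups

Access #1 PA: FAULT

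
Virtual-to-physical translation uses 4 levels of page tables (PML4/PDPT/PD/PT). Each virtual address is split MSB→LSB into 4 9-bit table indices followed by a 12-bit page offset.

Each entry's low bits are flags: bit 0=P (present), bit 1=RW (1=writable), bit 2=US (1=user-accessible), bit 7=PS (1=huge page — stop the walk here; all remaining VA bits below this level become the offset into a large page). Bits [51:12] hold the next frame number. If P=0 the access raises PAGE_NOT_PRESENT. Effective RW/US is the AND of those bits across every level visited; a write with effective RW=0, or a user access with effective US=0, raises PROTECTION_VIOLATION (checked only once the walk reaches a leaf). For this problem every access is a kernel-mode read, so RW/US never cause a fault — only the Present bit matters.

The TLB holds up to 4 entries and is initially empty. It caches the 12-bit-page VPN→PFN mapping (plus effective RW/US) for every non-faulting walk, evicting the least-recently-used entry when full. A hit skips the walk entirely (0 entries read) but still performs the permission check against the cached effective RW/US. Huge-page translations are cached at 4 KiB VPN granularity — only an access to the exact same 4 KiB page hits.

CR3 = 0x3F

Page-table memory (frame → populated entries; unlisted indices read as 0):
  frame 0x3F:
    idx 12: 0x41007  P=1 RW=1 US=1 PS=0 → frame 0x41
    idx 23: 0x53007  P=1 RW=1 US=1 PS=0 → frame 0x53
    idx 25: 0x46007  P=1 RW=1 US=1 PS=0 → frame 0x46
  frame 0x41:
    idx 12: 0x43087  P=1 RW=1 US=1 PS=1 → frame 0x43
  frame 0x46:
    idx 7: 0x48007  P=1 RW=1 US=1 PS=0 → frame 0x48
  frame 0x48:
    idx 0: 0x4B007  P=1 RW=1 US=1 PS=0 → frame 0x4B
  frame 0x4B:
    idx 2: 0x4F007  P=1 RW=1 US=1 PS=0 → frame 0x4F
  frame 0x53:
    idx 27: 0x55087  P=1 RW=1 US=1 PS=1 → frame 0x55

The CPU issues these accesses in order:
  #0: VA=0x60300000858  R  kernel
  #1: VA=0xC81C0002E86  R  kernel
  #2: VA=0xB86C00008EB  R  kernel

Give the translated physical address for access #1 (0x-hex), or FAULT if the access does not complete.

Per-access translation:
#0 VA=0x60300000858 (r,kernel):
  lvl0: tbl 0x3F, slot 12 ⇒ 0x41007 (P1/RW1/US1/PS0)
  lvl1: tbl 0x41, slot 12 ⇒ 0x43087 (P1/RW1/US1/PS1)
  ⇒ phys 0x43858 (huge @L1)  [2 reads]
#1 VA=0xC81C0002E86 (r,kernel):
  lvl0: tbl 0x3F, slot 25 ⇒ 0x46007 (P1/RW1/US1/PS0)
  lvl1: tbl 0x46, slot 7 ⇒ 0x48007 (P1/RW1/US1/PS0)
  lvl2: tbl 0x48, slot 0 ⇒ 0x4B007 (P1/RW1/US1/PS0)
  lvl3: tbl 0x4B, slot 2 ⇒ 0x4F007 (P1/RW1/US1/PS0)
  ⇒ phys 0x4FE86  [4 reads]
#2 VA=0xB86C00008EB (r,kernel):
  lvl0: tbl 0x3F, slot 23 ⇒ 0x53007 (P1/RW1/US1/PS0)
  lvl1: tbl 0x53, slot 27 ⇒ 0x55087 (P1/RW1/US1/PS1)
  ⇒ phys 0x558EB (huge @L1)  [2 reads]

Access #1 PA: 0x4FE86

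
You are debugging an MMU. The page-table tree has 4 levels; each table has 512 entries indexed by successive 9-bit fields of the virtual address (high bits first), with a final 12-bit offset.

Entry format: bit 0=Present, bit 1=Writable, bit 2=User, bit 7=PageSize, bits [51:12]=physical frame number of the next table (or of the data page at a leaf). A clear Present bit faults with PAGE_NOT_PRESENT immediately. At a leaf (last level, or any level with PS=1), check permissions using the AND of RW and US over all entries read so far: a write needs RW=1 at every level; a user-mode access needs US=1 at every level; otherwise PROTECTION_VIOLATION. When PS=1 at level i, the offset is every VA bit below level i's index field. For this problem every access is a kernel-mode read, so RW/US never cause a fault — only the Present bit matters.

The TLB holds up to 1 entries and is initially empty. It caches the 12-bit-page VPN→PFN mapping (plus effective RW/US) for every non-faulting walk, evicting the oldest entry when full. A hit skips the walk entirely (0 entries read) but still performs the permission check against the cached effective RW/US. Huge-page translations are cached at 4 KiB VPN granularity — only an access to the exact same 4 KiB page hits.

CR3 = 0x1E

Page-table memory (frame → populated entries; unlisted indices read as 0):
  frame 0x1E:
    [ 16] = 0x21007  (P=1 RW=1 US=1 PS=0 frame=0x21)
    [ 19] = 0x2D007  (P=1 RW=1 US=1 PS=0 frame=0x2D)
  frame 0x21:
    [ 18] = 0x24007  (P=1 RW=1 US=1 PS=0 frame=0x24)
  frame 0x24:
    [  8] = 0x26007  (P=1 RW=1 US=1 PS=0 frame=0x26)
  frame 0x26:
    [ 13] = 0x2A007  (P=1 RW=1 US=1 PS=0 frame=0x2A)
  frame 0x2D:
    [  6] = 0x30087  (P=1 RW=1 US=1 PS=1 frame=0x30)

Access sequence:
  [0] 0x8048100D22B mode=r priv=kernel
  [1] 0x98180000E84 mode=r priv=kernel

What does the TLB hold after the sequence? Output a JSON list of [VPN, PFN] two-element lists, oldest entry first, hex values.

Walk each access:
#0 VA=0x8048100D22B (r,kernel):
  lvl0: tbl 0x1E, slot 16 ⇒ 0x21007 (P1/RW1/US1/PS0)
  lvl1: tbl 0x21, slot 18 ⇒ 0x24007 (P1/RW1/US1/PS0)
  lvl2: tbl 0x24, slot 8 ⇒ 0x26007 (P1/RW1/US1/PS0)
  lvl3: tbl 0x26, slot 13 ⇒ 0x2A007 (P1/RW1/US1/PS0)
  ⇒ phys 0x2A22B  [4 reads]
#1 VA=0x98180000E84 (r,kernel):
  lvl0: tbl 0x1E, slot 19 ⇒ 0x2D007 (P1/RW1/US1/PS0)
  lvl1: tbl 0x2D, slot 6 ⇒ 0x30087 (P1/RW1/US1/PS1)
  ⇒ phys 0x30E84 (huge @L1)  [2 reads]

TLB: [["0x98180000", "0x30"]]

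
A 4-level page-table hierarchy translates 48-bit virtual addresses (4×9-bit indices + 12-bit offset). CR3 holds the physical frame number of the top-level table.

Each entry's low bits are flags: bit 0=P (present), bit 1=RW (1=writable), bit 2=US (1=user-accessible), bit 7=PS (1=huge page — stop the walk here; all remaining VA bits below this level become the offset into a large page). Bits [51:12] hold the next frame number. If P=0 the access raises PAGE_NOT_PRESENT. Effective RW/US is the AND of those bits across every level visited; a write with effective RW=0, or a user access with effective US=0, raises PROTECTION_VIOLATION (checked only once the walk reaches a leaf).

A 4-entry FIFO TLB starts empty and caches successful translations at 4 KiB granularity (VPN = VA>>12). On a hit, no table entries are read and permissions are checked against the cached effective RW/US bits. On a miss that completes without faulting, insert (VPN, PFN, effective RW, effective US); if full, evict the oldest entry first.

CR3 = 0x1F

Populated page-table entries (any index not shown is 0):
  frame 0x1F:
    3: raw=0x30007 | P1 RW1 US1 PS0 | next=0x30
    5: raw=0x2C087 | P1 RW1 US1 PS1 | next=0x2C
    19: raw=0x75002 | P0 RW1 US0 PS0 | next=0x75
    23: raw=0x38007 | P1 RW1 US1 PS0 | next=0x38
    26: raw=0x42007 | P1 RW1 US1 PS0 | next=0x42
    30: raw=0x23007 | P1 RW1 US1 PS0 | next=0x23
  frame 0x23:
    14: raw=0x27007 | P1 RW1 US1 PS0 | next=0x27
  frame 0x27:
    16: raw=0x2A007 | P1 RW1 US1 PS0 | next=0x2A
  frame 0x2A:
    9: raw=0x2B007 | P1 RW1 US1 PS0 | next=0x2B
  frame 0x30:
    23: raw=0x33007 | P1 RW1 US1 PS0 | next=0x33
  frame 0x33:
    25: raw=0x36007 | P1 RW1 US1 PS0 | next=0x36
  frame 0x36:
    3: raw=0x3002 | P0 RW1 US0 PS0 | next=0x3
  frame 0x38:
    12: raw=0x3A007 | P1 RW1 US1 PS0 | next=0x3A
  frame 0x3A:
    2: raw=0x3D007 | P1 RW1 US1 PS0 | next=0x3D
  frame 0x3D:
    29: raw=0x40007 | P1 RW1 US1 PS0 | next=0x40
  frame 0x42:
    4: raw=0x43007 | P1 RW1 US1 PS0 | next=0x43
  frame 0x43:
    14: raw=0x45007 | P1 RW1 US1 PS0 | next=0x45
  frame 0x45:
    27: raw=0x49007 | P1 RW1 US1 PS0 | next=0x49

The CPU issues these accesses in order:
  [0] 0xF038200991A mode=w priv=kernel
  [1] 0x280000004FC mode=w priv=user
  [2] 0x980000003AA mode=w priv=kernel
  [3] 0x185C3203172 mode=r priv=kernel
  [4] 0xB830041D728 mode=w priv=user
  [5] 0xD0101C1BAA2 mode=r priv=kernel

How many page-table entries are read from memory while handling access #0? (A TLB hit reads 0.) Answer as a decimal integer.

Trace:
#0 VA=0xF038200991A (w,kernel):
  [0] read 0x1F idx=30: raw=0x23007 flags P=1 W=1 U=1 S=0
  [1] read 0x23 idx=14: raw=0x27007 flags P=1 W=1 U=1 S=0
  [2] read 0x27 idx=16: raw=0x2A007 flags P=1 W=1 U=1 S=0
  [3] read 0x2A idx=9: raw=0x2B007 flags P=1 W=1 U=1 S=0
  ✓ 0x2B91A  — 4 lookups
#1 VA=0x280000004FC (w,user):
  [0] read 0x1F idx=5: raw=0x2C087 flags P=1 W=1 U=1 S=1
  ✓ 0x2C4FC (huge @L0)  — 1 lookups
#2 VA=0x980000003AA (w,kernel):
  [0] read 0x1F idx=19: raw=0x75002 flags P=0 W=1 U=0 S=0
  → PAGE_NOT_PRESENT  (1 entries read)
#3 VA=0x185C3203172 (r,kernel):
  [0] read 0x1F idx=3: raw=0x30007 flags P=1 W=1 U=1 S=0
  [1] read 0x30 idx=23: raw=0x33007 flags P=1 W=1 U=1 S=0
  [2] read 0x33 idx=25: raw=0x36007 flags P=1 W=1 U=1 S=0
  [3] read 0x36 idx=3: raw=0x3002 flags P=0 W=1 U=0 S=0
  → PAGE_NOT_PRESENT  (4 entries read)
#4 VA=0xB830041D728 (w,user):
  [0] read 0x1F idx=23: raw=0x38007 flags P=1 W=1 U=1 S=0
  [1] read 0x38 idx=12: raw=0x3A007 flags P=1 W=1 U=1 S=0
  [2] read 0x3A idx=2: raw=0x3D007 flags P=1 W=1 U=1 S=0
  [3] read 0x3D idx=29: raw=0x40007 flags P=1 W=1 U=1 S=0
  ✓ 0x40728  — 4 lookups
#5 VA=0xD0101C1BAA2 (r,kernel):
  [0] read 0x1F idx=26: raw=0x42007 flags P=1 W=1 U=1 S=0
  [1] read 0x42 idx=4: raw=0x43007 flags P=1 W=1 U=1 S=0
  [2] read 0x43 idx=14: raw=0x45007 flags P=1 W=1 U=1 S=0
  [3] read 0x45 idx=27: raw=0x49007 flags P=1 W=1 U=1 S=0
  ✓ 0x49AA2  — 4 lookups

Entries read for #0: 4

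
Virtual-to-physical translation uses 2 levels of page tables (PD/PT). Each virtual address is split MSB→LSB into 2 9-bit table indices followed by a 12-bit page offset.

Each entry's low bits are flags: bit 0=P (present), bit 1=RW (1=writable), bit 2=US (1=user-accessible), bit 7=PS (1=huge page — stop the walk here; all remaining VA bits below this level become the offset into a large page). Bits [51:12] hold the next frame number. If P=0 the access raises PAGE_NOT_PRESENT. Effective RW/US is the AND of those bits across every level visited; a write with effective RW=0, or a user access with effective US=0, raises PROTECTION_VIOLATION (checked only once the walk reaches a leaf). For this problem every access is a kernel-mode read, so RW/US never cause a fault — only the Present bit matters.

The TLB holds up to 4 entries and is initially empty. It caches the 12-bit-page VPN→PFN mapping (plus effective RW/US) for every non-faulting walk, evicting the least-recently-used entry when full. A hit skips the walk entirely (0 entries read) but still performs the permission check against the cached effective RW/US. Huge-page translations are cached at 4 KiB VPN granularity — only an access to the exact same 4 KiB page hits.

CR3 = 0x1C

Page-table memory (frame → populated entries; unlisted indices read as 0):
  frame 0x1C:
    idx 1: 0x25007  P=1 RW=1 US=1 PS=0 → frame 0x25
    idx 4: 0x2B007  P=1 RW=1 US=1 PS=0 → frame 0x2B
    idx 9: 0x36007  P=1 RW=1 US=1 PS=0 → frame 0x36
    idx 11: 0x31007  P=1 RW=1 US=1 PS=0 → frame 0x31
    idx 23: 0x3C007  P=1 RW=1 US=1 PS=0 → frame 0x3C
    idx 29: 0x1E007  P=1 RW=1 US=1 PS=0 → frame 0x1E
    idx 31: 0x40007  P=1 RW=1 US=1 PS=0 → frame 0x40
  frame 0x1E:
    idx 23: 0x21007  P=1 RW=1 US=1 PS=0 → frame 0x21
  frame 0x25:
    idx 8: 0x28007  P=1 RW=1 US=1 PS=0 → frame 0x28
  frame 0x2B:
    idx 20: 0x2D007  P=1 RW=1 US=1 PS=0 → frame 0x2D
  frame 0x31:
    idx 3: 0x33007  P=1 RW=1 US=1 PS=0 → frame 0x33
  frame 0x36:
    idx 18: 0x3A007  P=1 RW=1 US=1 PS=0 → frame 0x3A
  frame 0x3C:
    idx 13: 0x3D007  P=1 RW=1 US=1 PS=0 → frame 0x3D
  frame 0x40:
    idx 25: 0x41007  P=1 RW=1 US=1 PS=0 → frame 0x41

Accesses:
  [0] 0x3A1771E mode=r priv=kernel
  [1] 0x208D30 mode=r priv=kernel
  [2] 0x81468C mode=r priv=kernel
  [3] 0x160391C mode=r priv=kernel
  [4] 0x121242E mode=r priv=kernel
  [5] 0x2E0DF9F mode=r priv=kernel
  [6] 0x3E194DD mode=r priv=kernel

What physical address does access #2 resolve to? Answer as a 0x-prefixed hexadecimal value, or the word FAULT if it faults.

Per-access translation:
#0 VA=0x3A1771E (r,kernel):
  lvl0: tbl 0x1C, slot 29 ⇒ 0x1E007 (P1/RW1/US1/PS0)
  lvl1: tbl 0x1E, slot 23 ⇒ 0x21007 (P1/RW1/US1/PS0)
  → PA=0x2171E  (2 entries read)
#1 VA=0x208D30 (r,kernel):
  lvl0: tbl 0x1C, slot 1 ⇒ 0x25007 (P1/RW1/US1/PS0)
  lvl1: tbl 0x25, slot 8 ⇒ 0x28007 (P1/RW1/US1/PS0)
  → PA=0x28D30  (2 entries read)
#2 VA=0x81468C (r,kernel):
  lvl0: tbl 0x1C, slot 4 ⇒ 0x2B007 (P1/RW1/US1/PS0)
  lvl1: tbl 0x2B, slot 20 ⇒ 0x2D007 (P1/RW1/US1/PS0)
  → PA=0x2D68C  (2 entries read)
#3 VA=0x160391C (r,kernel):
  lvl0: tbl 0x1C, slot 11 ⇒ 0x31007 (P1/RW1/US1/PS0)
  lvl1: tbl 0x31, slot 3 ⇒ 0x33007 (P1/RW1/US1/PS0)
  → PA=0x3391C  (2 entries read)
#4 VA=0x121242E (r,kernel):
  lvl0: tbl 0x1C, slot 9 ⇒ 0x36007 (P1/RW1/US1/PS0)
  lvl1: tbl 0x36, slot 18 ⇒ 0x3A007 (P1/RW1/US1/PS0)
  → PA=0x3A42E  (2 entries read)
#5 VA=0x2E0DF9F (r,kernel):
  lvl0: tbl 0x1C, slot 23 ⇒ 0x3C007 (P1/RW1/US1/PS0)
  lvl1: tbl 0x3C, slot 13 ⇒ 0x3D007 (P1/RW1/US1/PS0)
  → PA=0x3DF9F  (2 entries read)
#6 VA=0x3E194DD (r,kernel):
  lvl0: tbl 0x1C, slot 31 ⇒ 0x40007 (P1/RW1/US1/PS0)
  lvl1: tbl 0x40, slot 25 ⇒ 0x41007 (P1/RW1/US1/PS0)
  → PA=0x414DD  (2 entries read)

Access #2 PA: 0x2D68C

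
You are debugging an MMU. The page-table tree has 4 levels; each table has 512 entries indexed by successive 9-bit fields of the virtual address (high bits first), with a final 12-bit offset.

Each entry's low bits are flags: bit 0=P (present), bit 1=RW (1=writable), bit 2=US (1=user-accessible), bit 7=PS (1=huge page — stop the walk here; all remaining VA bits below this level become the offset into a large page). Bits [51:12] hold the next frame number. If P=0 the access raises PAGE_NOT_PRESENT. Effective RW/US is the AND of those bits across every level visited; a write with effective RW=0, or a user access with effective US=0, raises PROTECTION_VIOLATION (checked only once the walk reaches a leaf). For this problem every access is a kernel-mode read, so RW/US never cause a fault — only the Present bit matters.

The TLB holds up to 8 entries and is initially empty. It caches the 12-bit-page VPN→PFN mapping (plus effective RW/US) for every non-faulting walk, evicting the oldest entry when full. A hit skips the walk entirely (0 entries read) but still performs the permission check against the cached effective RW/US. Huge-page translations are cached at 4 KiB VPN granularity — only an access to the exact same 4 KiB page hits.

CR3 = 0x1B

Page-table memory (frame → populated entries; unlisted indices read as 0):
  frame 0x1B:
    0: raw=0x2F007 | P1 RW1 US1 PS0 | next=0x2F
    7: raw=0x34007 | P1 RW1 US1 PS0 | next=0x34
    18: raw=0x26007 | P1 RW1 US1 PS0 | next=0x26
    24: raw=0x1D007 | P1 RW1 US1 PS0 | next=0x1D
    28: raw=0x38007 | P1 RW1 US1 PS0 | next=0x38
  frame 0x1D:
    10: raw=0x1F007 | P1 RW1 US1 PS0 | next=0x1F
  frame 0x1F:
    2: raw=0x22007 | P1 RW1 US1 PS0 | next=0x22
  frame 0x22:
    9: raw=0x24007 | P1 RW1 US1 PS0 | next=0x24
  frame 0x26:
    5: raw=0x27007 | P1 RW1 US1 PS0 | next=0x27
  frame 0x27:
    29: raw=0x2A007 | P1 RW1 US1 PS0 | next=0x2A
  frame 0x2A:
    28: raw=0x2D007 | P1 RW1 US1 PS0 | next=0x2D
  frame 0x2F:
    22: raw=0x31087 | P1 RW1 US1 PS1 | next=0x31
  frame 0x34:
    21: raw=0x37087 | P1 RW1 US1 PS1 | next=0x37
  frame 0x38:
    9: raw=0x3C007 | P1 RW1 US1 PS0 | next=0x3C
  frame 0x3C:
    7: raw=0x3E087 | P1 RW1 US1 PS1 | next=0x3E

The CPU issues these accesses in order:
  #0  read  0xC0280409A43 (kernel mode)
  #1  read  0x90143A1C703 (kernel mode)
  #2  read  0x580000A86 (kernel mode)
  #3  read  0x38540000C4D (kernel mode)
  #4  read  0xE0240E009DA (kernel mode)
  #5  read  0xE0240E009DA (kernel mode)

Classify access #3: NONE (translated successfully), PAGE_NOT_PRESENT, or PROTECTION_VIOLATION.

Trace:
#0 VA=0xC0280409A43 (r,kernel):
  lvl0: tbl 0x1B, slot 24 ⇒ 0x1D007 (P1/RW1/US1/PS0)
  lvl1: tbl 0x1D, slot 10 ⇒ 0x1F007 (P1/RW1/US1/PS0)
  lvl2: tbl 0x1F, slot 2 ⇒ 0x22007 (P1/RW1/US1/PS0)
  lvl3: tbl 0x22, slot 9 ⇒ 0x24007 (P1/RW1/US1/PS0)
  ⇒ phys 0x24A43  [4 reads]
#1 VA=0x90143A1C703 (r,kernel):
  lvl0: tbl 0x1B, slot 18 ⇒ 0x26007 (P1/RW1/US1/PS0)
  lvl1: tbl 0x26, slot 5 ⇒ 0x27007 (P1/RW1/US1/PS0)
  lvl2: tbl 0x27, slot 29 ⇒ 0x2A007 (P1/RW1/US1/PS0)
  lvl3: tbl 0x2A, slot 28 ⇒ 0x2D007 (P1/RW1/US1/PS0)
  ⇒ phys 0x2D703  [4 reads]
#2 VA=0x580000A86 (r,kernel):
  lvl0: tbl 0x1B, slot 0 ⇒ 0x2F007 (P1/RW1/US1/PS0)
  lvl1: tbl 0x2F, slot 22 ⇒ 0x31087 (P1/RW1/US1/PS1)
  ⇒ phys 0x31A86 (huge @L1)  [2 reads]
#3 VA=0x38540000C4D (r,kernel):
  lvl0: tbl 0x1B, slot 7 ⇒ 0x34007 (P1/RW1/US1/PS0)
  lvl1: tbl 0x34, slot 21 ⇒ 0x37087 (P1/RW1/US1/PS1)
  ⇒ phys 0x37C4D (huge @L1)  [2 reads]
#4 VA=0xE0240E009DA (r,kernel):
  lvl0: tbl 0x1B, slot 28 ⇒ 0x38007 (P1/RW1/US1/PS0)
  lvl1: tbl 0x38, slot 9 ⇒ 0x3C007 (P1/RW1/US1/PS0)
  lvl2: tbl 0x3C, slot 7 ⇒ 0x3E087 (P1/RW1/US1/PS1)
  ⇒ phys 0x3E9DA (huge @L2)  [3 reads]
#5 VA=0xE0240E009DA (r,kernel):
  TLB hit vpn=0xE0240E00 → PA=0x3E9DA

Access #3 fault: NONE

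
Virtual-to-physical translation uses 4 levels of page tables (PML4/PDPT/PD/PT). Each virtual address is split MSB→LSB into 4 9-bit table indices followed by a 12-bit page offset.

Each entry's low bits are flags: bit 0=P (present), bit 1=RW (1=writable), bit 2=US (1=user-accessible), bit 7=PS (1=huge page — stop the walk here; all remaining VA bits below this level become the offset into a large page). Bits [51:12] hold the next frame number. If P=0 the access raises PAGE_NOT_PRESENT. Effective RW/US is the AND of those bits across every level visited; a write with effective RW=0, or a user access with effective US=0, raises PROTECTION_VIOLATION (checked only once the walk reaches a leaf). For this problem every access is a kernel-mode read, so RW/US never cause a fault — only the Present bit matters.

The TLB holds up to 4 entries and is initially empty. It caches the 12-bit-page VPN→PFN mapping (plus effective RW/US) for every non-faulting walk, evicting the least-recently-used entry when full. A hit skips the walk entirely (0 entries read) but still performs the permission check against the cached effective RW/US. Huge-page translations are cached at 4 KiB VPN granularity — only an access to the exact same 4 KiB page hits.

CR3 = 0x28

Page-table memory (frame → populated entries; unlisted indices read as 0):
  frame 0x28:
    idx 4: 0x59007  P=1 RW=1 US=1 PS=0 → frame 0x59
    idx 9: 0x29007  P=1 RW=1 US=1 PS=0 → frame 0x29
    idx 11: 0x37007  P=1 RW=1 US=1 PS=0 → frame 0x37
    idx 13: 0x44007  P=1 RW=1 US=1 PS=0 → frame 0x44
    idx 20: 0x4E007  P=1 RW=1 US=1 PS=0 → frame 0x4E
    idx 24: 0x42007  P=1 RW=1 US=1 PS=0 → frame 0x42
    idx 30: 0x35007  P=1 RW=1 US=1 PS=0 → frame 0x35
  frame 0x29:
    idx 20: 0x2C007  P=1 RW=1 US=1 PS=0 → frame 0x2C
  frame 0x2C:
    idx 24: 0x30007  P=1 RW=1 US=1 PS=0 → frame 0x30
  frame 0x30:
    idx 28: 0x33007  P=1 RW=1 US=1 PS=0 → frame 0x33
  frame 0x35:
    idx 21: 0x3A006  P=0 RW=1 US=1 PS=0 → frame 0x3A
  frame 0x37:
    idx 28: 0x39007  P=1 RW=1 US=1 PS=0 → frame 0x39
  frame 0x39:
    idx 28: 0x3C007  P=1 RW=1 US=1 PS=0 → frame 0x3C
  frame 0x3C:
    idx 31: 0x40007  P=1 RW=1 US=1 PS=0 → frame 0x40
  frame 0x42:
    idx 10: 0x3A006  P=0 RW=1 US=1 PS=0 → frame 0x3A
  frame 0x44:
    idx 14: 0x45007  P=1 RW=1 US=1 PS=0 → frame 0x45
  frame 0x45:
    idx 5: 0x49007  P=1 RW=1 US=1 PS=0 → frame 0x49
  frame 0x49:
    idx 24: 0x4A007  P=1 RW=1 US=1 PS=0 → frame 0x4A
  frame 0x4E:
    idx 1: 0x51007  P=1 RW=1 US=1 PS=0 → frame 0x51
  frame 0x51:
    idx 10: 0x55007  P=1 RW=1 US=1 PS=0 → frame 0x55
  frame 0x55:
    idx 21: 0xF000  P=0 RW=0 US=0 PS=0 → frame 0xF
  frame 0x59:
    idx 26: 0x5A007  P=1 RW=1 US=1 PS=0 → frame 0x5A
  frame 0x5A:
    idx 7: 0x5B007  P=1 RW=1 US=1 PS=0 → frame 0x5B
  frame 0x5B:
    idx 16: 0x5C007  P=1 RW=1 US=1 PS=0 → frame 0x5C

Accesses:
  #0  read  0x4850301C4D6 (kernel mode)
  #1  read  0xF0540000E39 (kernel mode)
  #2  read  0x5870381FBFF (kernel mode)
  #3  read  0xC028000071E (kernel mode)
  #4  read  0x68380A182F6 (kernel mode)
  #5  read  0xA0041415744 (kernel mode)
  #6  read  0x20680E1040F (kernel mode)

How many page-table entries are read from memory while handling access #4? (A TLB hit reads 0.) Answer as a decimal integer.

Walk each access:
#0 VA=0x4850301C4D6 (r,kernel):
  [0] read 0x28 idx=9: raw=0x29007 flags P=1 W=1 U=1 S=0
  [1] read 0x29 idx=20: raw=0x2C007 flags P=1 W=1 U=1 S=0
  [2] read 0x2C idx=24: raw=0x30007 flags P=1 W=1 U=1 S=0
  [3] read 0x30 idx=28: raw=0x33007 flags P=1 W=1 U=1 S=0
  ✓ 0x334D6  — 4 lookups
#1 VA=0xF0540000E39 (r,kernel):
  [0] read 0x28 idx=30: raw=0x35007 flags P=1 W=1 U=1 S=0
  [1] read 0x35 idx=21: raw=0x3A006 flags P=0 W=1 U=1 S=0
  → PAGE_NOT_PRESENT  (2 entries read)
#2 VA=0x5870381FBFF (r,kernel):
  [0] read 0x28 idx=11: raw=0x37007 flags P=1 W=1 U=1 S=0
  [1] read 0x37 idx=28: raw=0x39007 flags P=1 W=1 U=1 S=0
  [2] read 0x39 idx=28: raw=0x3C007 flags P=1 W=1 U=1 S=0
  [3] read 0x3C idx=31: raw=0x40007 flags P=1 W=1 U=1 S=0
  ✓ 0x40BFF  — 4 lookups
#3 VA=0xC028000071E (r,kernel):
  [0] read 0x28 idx=24: raw=0x42007 flags P=1 W=1 U=1 S=0
  [1] read 0x42 idx=10: raw=0x3A006 flags P=0 W=1 U=1 S=0
  → PAGE_NOT_PRESENT  (2 entries read)
#4 VA=0x68380A182F6 (r,kernel):
  [0] read 0x28 idx=13: raw=0x44007 flags P=1 W=1 U=1 S=0
  [1] read 0x44 idx=14: raw=0x45007 flags P=1 W=1 U=1 S=0
  [2] read 0x45 idx=5: raw=0x49007 flags P=1 W=1 U=1 S=0
  [3] read 0x49 idx=24: raw=0x4A007 flags P=1 W=1 U=1 S=0
  ✓ 0x4A2F6  — 4 lookups
#5 VA=0xA0041415744 (r,kernel):
  [0] read 0x28 idx=20: raw=0x4E007 flags P=1 W=1 U=1 S=0
  [1] read 0x4E idx=1: raw=0x51007 flags P=1 W=1 U=1 S=0
  [2] read 0x51 idx=10: raw=0x55007 flags P=1 W=1 U=1 S=0
  [3] read 0x55 idx=21: raw=0xF000 flags P=0 W=0 U=0 S=0
  → PAGE_NOT_PRESENT  (4 entries read)
#6 VA=0x20680E1040F (r,kernel):
  [0] read 0x28 idx=4: raw=0x59007 flags P=1 W=1 U=1 S=0
  [1] read 0x59 idx=26: raw=0x5A007 flags P=1 W=1 U=1 S=0
  [2] read 0x5A idx=7: raw=0x5B007 flags P=1 W=1 U=1 S=0
  [3] read 0x5B idx=16: raw=0x5C007 flags P=1 W=1 U=1 S=0
  ✓ 0x5C40F  — 4 lookups

Entries read for #4: 4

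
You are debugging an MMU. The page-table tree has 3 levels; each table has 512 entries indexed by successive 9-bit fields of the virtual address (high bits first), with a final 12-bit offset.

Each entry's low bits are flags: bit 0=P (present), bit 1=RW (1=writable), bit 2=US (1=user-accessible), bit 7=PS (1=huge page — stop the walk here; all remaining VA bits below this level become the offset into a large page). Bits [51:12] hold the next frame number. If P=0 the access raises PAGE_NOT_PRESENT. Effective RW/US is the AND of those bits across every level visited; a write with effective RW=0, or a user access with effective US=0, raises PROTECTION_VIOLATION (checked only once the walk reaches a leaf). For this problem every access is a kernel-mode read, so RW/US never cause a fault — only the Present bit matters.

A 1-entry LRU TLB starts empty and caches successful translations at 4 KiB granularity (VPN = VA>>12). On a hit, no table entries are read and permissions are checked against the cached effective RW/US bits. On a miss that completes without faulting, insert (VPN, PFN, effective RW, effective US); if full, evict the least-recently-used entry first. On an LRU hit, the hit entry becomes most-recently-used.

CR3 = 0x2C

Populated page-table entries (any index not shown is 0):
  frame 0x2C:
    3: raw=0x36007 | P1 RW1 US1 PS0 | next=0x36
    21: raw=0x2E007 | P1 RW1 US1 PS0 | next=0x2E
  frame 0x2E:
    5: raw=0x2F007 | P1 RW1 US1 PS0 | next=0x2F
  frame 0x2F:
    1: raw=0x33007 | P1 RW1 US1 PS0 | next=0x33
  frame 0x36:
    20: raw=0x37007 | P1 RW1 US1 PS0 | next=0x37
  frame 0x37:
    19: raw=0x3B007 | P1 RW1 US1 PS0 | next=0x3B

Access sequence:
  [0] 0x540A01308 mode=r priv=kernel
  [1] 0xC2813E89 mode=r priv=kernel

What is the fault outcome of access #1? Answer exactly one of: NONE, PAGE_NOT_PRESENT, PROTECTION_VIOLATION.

Per-access translation:
#0 VA=0x540A01308 (r,kernel):
  L0: frame=0x2C idx=21 entry=0x2E007 [P=1 RW=1 US=1 PS=0]
  L1: frame=0x2E idx=5 entry=0x2F007 [P=1 RW=1 US=1 PS=0]
  L2: frame=0x2F idx=1 entry=0x33007 [P=1 RW=1 US=1 PS=0]
  → PA=0x33308  (3 entries read)
#1 VA=0xC2813E89 (r,kernel):
  L0: frame=0x2C idx=3 entry=0x36007 [P=1 RW=1 US=1 PS=0]
  L1: frame=0x36 idx=20 entry=0x37007 [P=1 RW=1 US=1 PS=0]
  L2: frame=0x37 idx=19 entry=0x3B007 [P=1 RW=1 US=1 PS=0]
  → PA=0x3BE89  (3 entries read)

Access #1 fault: NONE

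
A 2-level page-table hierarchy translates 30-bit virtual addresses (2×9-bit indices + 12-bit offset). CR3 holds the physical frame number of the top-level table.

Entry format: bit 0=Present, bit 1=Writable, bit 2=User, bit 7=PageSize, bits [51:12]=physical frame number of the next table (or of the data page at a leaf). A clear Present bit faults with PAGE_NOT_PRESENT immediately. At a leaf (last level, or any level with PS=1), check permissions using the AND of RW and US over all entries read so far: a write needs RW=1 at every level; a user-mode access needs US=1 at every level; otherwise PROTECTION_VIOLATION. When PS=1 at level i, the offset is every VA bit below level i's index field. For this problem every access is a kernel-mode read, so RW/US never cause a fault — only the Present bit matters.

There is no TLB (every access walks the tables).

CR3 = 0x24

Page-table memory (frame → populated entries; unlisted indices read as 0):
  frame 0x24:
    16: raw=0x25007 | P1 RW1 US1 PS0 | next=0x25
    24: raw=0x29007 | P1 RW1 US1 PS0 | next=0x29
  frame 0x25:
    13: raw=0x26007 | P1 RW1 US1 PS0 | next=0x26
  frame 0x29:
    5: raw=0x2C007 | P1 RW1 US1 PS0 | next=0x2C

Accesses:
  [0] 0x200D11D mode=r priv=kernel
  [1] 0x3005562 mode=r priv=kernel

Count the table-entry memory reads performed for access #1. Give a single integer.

Walk each access:
#0 VA=0x200D11D (r,kernel):
  lvl0: tbl 0x24, slot 16 ⇒ 0x25007 (P1/RW1/US1/PS0)
  lvl1: tbl 0x25, slot 13 ⇒ 0x26007 (P1/RW1/US1/PS0)
  ✓ 0x2611D  — 2 lookups
#1 VA=0x3005562 (r,kernel):
  lvl0: tbl 0x24, slot 24 ⇒ 0x29007 (P1/RW1/US1/PS0)
  lvl1: tbl 0x29, slot 5 ⇒ 0x2C007 (P1/RW1/US1/PS0)
  ✓ 0x2C562  — 2 lookups

Entries read for #1: 2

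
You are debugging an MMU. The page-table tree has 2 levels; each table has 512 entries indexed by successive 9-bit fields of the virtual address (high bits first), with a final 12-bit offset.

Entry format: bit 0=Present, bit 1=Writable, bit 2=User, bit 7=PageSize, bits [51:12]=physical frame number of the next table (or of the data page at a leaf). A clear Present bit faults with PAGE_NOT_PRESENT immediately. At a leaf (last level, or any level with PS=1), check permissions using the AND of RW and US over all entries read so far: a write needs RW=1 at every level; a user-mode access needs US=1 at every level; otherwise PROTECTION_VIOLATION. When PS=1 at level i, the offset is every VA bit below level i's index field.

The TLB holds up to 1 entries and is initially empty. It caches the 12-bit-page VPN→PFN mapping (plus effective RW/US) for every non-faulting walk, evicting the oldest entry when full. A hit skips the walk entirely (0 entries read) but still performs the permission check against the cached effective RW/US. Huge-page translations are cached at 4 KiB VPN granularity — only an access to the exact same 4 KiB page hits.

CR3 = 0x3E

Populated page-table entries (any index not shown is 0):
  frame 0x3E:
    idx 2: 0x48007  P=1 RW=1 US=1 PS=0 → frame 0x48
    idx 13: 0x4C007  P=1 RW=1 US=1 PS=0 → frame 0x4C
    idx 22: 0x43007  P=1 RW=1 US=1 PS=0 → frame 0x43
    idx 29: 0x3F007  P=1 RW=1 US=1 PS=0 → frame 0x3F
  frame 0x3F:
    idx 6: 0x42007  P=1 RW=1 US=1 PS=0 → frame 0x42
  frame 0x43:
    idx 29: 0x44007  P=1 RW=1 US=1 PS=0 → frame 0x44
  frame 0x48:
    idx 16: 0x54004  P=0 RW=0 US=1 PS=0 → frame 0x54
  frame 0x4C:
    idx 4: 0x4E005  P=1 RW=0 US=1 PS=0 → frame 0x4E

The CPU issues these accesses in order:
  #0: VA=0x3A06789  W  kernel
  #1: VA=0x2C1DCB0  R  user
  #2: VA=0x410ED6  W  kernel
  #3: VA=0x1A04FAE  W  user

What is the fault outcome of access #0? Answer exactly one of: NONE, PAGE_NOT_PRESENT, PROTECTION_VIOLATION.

Trace:
#0 VA=0x3A06789 (w,kernel):
  lvl0: tbl 0x3E, slot 29 ⇒ 0x3F007 (P1/RW1/US1/PS0)
  lvl1: tbl 0x3F, slot 6 ⇒ 0x42007 (P1/RW1/US1/PS0)
  ✓ 0x42789  — 2 lookups
#1 VA=0x2C1DCB0 (r,user):
  lvl0: tbl 0x3E, slot 22 ⇒ 0x43007 (P1/RW1/US1/PS0)
  lvl1: tbl 0x43, slot 29 ⇒ 0x44007 (P1/RW1/US1/PS0)
  ✓ 0x44CB0  — 2 lookups
#2 VA=0x410ED6 (w,kernel):
  lvl0: tbl 0x3E, slot 2 ⇒ 0x48007 (P1/RW1/US1/PS0)
  lvl1: tbl 0x48, slot 16 ⇒ 0x54004 (P0/RW0/US1/PS0)
  ✗ PAGE_NOT_PRESENT  [2 reads]
#3 VA=0x1A04FAE (w,user):
  lvl0: tbl 0x3E, slot 13 ⇒ 0x4C007 (P1/RW1/US1/PS0)
  lvl1: tbl 0x4C, slot 4 ⇒ 0x4E005 (P1/RW0/US1/PS0)
  ✗ PROTECTION_VIOLATION  [2 reads]

Access #0 fault: NONE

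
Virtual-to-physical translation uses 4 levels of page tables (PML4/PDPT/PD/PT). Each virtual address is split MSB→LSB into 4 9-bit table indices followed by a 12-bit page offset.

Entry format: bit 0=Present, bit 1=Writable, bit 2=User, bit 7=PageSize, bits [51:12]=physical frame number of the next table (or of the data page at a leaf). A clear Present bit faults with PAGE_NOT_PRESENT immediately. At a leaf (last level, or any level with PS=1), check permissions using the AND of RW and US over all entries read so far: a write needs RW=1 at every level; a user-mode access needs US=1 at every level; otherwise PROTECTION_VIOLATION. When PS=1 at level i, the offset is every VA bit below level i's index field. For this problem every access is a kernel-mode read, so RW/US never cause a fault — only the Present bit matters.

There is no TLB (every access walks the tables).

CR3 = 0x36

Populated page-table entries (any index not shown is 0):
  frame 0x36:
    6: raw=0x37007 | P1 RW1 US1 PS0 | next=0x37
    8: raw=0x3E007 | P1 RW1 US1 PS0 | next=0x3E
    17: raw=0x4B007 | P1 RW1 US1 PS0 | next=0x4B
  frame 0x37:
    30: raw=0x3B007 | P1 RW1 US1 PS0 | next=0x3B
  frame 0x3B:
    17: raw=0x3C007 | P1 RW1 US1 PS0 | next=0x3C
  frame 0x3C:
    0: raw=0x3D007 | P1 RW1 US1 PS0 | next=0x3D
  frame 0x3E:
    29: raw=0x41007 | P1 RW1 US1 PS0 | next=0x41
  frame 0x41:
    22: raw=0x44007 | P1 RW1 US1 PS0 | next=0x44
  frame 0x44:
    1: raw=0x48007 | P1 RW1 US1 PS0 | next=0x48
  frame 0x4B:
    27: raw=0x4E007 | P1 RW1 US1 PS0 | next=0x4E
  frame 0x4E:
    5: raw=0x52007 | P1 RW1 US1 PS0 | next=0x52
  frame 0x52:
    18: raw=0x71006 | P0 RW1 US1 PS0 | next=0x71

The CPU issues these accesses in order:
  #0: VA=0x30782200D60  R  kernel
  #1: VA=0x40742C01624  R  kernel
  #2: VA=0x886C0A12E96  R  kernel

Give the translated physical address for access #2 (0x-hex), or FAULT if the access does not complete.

Trace:
#0 VA=0x30782200D60 (r,kernel):
  L0: frame=0x36 idx=6 entry=0x37007 [P=1 RW=1 US=1 PS=0]
  L1: frame=0x37 idx=30 entry=0x3B007 [P=1 RW=1 US=1 PS=0]
  L2: frame=0x3B idx=17 entry=0x3C007 [P=1 RW=1 US=1 PS=0]
  L3: frame=0x3C idx=0 entry=0x3D007 [P=1 RW=1 US=1 PS=0]
  ⇒ phys 0x3DD60  [4 reads]
#1 VA=0x40742C01624 (r,kernel):
  L0: frame=0x36 idx=8 entry=0x3E007 [P=1 RW=1 US=1 PS=0]
  L1: frame=0x3E idx=29 entry=0x41007 [P=1 RW=1 US=1 PS=0]
  L2: frame=0x41 idx=22 entry=0x44007 [P=1 RW=1 US=1 PS=0]
  L3: frame=0x44 idx=1 entry=0x48007 [P=1 RW=1 US=1 PS=0]
  ⇒ phys 0x48624  [4 reads]
#2 VA=0x886C0A12E96 (r,kernel):
  L0: frame=0x36 idx=17 entry=0x4B007 [P=1 RW=1 US=1 PS=0]
  L1: frame=0x4B idx=27 entry=0x4E007 [P=1 RW=1 US=1 PS=0]
  L2: frame=0x4E idx=5 entry=0x52007 [P=1 RW=1 US=1 PS=0]
  L3: frame=0x52 idx=18 entry=0x71006 [P=0 RW=1 US=1 PS=0]
  → PAGE_NOT_PRESENT  (4 entries read)

Access #2 PA: FAULT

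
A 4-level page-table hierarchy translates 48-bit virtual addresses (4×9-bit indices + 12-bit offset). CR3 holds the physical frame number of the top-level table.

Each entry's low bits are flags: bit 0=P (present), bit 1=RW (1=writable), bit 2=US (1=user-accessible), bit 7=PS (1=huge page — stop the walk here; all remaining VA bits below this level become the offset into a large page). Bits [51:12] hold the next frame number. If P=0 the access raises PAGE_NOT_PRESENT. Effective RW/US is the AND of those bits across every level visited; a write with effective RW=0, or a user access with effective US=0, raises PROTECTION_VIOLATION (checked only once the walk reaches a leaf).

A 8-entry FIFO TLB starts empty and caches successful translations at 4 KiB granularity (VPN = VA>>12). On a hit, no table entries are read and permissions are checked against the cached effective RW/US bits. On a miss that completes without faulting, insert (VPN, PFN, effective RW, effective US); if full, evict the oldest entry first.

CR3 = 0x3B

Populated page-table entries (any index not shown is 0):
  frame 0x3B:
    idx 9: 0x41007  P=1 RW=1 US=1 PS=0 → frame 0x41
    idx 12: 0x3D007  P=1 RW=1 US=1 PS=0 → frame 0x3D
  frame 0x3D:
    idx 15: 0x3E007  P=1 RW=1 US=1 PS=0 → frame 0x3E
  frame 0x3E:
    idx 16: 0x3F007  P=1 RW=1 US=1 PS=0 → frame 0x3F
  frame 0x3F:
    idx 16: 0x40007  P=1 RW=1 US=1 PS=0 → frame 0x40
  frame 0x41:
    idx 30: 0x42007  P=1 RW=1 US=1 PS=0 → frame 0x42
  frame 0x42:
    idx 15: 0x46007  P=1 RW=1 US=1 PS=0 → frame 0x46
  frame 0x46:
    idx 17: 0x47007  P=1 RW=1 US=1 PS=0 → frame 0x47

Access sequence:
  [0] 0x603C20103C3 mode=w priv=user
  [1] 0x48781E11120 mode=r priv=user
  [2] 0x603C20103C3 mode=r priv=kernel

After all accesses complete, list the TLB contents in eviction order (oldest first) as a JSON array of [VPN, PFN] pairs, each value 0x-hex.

Trace:
#0 VA=0x603C20103C3 (w,user):
  L0 @0x3B[12] → 0x3D007  P=1,RW=1,US=1,PS=0
  L1 @0x3D[15] → 0x3E007  P=1,RW=1,US=1,PS=0
  L2 @0x3E[16] → 0x3F007  P=1,RW=1,US=1,PS=0
  L3 @0x3F[16] → 0x40007  P=1,RW=1,US=1,PS=0
  → PA=0x403C3  (4 entries read)
#1 VA=0x48781E11120 (r,user):
  L0 @0x3B[9] → 0x41007  P=1,RW=1,US=1,PS=0
  L1 @0x41[30] → 0x42007  P=1,RW=1,US=1,PS=0
  L2 @0x42[15] → 0x46007  P=1,RW=1,US=1,PS=0
  L3 @0x46[17] → 0x47007  P=1,RW=1,US=1,PS=0
  → PA=0x47120  (4 entries read)
#2 VA=0x603C20103C3 (r,kernel):
  TLB hit vpn=0x603C2010 → PA=0x403C3

TLB: [["0x603C2010", "0x40"], ["0x48781E11", "0x47"]]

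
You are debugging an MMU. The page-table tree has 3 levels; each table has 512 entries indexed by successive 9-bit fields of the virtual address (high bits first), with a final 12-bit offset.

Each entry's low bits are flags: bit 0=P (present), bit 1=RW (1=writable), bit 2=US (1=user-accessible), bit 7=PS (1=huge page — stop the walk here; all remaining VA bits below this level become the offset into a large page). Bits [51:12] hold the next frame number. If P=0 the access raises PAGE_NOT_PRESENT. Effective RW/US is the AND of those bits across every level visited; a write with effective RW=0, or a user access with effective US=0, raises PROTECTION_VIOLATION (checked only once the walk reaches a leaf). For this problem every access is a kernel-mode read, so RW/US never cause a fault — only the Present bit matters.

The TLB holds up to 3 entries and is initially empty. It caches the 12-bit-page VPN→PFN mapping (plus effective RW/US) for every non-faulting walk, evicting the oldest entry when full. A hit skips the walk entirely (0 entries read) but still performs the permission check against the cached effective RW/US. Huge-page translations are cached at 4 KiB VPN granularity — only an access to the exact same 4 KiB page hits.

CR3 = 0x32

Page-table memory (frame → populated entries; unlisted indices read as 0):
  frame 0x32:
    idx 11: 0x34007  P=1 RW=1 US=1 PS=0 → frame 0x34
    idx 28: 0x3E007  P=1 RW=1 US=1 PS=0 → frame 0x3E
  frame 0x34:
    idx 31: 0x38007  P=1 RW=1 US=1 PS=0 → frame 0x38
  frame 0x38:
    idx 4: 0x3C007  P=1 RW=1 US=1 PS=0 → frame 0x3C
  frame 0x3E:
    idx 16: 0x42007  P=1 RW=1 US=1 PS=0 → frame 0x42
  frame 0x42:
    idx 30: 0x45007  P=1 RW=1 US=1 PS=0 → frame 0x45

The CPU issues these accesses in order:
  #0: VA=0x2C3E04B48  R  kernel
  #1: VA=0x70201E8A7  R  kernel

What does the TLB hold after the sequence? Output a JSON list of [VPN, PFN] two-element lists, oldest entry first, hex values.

Per-access translation:
#0 VA=0x2C3E04B48 (r,kernel):
  L0 @0x32[11] → 0x34007  P=1,RW=1,US=1,PS=0
  L1 @0x34[31] → 0x38007  P=1,RW=1,US=1,PS=0
  L2 @0x38[4] → 0x3C007  P=1,RW=1,US=1,PS=0
  → PA=0x3CB48  (3 entries read)
#1 VA=0x70201E8A7 (r,kernel):
  L0 @0x32[28] → 0x3E007  P=1,RW=1,US=1,PS=0
  L1 @0x3E[16] → 0x42007  P=1,RW=1,US=1,PS=0
  L2 @0x42[30] → 0x45007  P=1,RW=1,US=1,PS=0
  → PA=0x458A7  (3 entries read)

TLB: [["0x2C3E04", "0x3C"], ["0x70201E", "0x45"]]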